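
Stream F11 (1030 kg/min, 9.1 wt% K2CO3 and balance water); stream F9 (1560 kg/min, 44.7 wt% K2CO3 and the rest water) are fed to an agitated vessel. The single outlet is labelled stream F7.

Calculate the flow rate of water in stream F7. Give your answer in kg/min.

water out = water in = 1030×0.909 + 1560×0.553 = 1799 kg/min.

1799 kg/min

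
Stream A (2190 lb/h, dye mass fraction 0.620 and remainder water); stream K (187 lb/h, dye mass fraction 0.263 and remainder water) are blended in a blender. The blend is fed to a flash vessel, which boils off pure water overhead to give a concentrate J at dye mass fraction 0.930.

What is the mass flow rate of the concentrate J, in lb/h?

dye entering = 2190×0.620 + 187×0.263 = 1407 lb/h.
All dye reports to J, so J = 1407/0.930 = 1512.9 lb/h.

1513 lb/h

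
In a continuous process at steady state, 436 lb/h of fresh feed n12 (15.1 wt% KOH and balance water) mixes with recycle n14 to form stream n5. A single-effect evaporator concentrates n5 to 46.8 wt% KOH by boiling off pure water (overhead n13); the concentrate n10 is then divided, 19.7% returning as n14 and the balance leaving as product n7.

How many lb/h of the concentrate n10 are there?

Overall KOH balance (none leaves overhead): KOH in fresh feed = KOH in product, i.e. 436×0.151 = (1−0.197)·n10·0.468.
n10 = 65.836/(0.468×0.803) = 175.19 lb/h.

175.2 lb/h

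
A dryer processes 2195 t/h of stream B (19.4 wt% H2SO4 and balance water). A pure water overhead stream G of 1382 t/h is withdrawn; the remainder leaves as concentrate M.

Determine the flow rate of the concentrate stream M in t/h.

813 t/h

Concentrate = 2195 − 1382 = 813 t/h.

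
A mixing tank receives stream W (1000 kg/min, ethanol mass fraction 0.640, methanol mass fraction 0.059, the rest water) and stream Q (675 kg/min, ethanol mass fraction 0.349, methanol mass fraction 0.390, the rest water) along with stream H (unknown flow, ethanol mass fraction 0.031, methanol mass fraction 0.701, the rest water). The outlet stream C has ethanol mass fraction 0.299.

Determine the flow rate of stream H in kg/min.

Let H be the unknown flow. Total out = 1675 + H.
ethanol balance: 875.58 + 0.031·H = 0.299·(1675 + H)
(0.031 − 0.299)·H = 0.299×1675 − 875.58 = -374.75
H = -374.75 / -0.268 = 1398.3 kg/min

1398 kg/min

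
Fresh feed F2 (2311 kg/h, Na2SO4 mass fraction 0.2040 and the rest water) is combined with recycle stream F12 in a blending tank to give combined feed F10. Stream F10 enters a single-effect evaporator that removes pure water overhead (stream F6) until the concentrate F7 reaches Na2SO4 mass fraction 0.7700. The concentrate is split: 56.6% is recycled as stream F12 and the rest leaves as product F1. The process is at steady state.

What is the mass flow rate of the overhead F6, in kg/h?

1699 kg/h

Overall Na2SO4 balance (none leaves overhead): Na2SO4 in fresh feed = Na2SO4 in product, i.e. 2311×0.204 = (1−0.566)·F7·0.770.
F7 = 471.44/(0.770×0.434) = 1410.7 kg/h.
Recycle F12 = 0.566×1410.7 = 798.48 kg/h.
Combined feed F10 = 2311 + 798.48 = 3109.5 kg/h.
Overhead F6 = F10 − F7 = 3109.5 − 1410.7 = 1698.7 kg/h.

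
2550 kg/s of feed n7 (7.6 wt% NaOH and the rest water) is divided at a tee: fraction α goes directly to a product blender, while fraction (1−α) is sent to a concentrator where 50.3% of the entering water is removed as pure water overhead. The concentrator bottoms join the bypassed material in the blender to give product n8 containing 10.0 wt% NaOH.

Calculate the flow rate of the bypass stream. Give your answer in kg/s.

1233 kg/s

All 2550×0.076 = 193.8 kg/s of NaOH reaches n8, so n8 = 193.8/0.100 = 1938 kg/s and vapour = 612 kg/s.
The evaporator receives (1−α)·2550 of feed at 0.924 water and removes 0.503 of that water:
0.503×0.924×(1−α)×2550 = 612
(1−α) = 612/1185.2 = 0.5164;  α = 0.4836.
Bypass flow = 0.4836×2550 = 1233.2 kg/s.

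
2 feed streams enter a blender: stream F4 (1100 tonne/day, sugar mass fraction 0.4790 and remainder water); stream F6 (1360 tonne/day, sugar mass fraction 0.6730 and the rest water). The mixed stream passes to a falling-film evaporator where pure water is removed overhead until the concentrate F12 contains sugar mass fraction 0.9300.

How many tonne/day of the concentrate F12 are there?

sugar entering = 1100×0.479 + 1360×0.673 = 1442.2 tonne/day.
All sugar reports to F12, so F12 = 1442.2/0.930 = 1550.7 tonne/day.

1551 tonne/day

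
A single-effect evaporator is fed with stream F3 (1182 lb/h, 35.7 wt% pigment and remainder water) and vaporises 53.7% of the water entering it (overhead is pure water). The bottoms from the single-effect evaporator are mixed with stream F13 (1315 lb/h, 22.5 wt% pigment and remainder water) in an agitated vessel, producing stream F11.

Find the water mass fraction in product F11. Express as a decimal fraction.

0.656

Vapour removed = 0.537×0.643×1182 = 408.13 lb/h; concentrate = 773.87 lb/h.
water reaching the mixer = 351.89 (from concentrate) + 1315×0.775 = 1371 lb/h.
Product flow = 773.87 + 1315 = 2088.9 lb/h; water fraction = 0.656.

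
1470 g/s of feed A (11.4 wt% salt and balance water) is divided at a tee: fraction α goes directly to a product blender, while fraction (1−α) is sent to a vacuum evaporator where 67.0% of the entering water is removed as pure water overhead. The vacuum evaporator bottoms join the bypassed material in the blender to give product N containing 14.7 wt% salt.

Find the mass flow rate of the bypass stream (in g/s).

914.1 g/s

All 1470×0.114 = 167.58 g/s of salt reaches N, so N = 167.58/0.147 = 1140 g/s and vapour = 330 g/s.
The evaporator receives (1−α)·1470 of feed at 0.886 water and removes 0.670 of that water:
0.670×0.886×(1−α)×1470 = 330
(1−α) = 330/872.62 = 0.3782;  α = 0.6218.
Bypass flow = 0.6218×1470 = 914.09 g/s.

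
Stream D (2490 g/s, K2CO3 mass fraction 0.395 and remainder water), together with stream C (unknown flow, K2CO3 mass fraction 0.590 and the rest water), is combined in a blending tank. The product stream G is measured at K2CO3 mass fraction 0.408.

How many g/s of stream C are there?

Let C be the unknown flow. Total out = 2490 + C.
K2CO3 balance: 983.55 + 0.590·C = 0.408·(2490 + C)
(0.590 − 0.408)·C = 0.408×2490 − 983.55 = 32.37
C = 32.37 / 0.182 = 177.86 g/s

177.9 g/s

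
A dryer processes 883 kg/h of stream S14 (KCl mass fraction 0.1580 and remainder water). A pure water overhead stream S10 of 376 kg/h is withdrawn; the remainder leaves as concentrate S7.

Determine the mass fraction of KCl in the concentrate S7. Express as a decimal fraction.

KCl is not removed: 883×0.158 = 139.51 kg/h of KCl enters S7.
Concentrate = 883 − 376 = 507 kg/h.
Mass fraction = 139.51/507 = 0.2752.

0.2752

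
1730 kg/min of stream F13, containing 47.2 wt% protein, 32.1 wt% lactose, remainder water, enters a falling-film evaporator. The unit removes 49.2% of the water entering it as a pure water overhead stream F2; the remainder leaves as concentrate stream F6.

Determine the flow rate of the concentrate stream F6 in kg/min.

water entering = 1730×0.207 = 358.11 kg/min; overhead removed = 0.492×358.11 = 176.19 kg/min.
Concentrate = 1730 − 176.19 = 1553.8 kg/min.

1554 kg/min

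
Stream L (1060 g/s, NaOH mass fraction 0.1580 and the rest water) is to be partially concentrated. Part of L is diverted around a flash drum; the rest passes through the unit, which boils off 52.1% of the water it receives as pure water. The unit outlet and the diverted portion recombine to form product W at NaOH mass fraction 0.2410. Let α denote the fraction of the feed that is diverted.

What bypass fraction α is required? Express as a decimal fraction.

0.215

All 1060×0.158 = 167.48 g/s of NaOH reaches W, so W = 167.48/0.241 = 694.94 g/s and vapour = 365.06 g/s.
The evaporator receives (1−α)·1060 of feed at 0.842 water and removes 0.521 of that water:
0.521×0.842×(1−α)×1060 = 365.06
(1−α) = 365.06/465 = 0.7851;  α = 0.2149.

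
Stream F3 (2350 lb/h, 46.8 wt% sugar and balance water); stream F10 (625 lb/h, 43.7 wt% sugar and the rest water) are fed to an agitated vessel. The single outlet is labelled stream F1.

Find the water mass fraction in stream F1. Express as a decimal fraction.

Total flow out = 2350 + 625 = 2975 lb/h.
water in = 2350×0.532 + 625×0.563 = 1602.1 lb/h.
water mass fraction in F1 = 1602.1/2975 = 0.539.

0.539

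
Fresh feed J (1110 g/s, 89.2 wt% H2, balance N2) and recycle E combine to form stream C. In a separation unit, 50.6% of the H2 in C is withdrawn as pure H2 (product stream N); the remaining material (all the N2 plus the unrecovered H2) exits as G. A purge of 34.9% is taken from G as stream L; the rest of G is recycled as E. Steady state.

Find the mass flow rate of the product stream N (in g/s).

H2 in C: m_A = 1110×0.892 + (1−0.349)·(1−0.506)·m_A, so m_A = 990.12/0.6784 = 1459.5 g/s.
Product N = 0.506×1459.5 = 738.5 g/s.

738.5 g/s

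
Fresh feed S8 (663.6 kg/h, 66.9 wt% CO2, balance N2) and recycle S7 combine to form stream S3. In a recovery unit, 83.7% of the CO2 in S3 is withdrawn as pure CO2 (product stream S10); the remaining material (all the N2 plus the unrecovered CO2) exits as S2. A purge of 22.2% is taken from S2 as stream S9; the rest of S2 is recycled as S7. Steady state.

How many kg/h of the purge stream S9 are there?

N2 enters only via S8 and leaves only via the purge: 663.6×0.331 = 0.222×(N2 in S2), and the recovery unit passes all N2, so N2 in S3 = N2 in S2 = 989.42 kg/h.
CO2 in S3: m_A = 663.6×0.669 + (1−0.222)·(1−0.837)·m_A, so m_A = 443.95/0.8732 = 508.42 kg/h.
S2 = (1−0.837)×508.42 + 989.42 = 1072.3 kg/h.
Purge S9 = 0.222×1072.3 = 238.05 kg/h.

238 kg/h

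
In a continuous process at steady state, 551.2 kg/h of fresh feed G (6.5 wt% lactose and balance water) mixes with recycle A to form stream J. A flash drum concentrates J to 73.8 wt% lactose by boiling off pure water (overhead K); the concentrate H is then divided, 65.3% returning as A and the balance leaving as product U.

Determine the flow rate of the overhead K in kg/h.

502.7 kg/h

Overall lactose balance (none leaves overhead): lactose in fresh feed = lactose in product, i.e. 551.2×0.065 = (1−0.653)·H·0.738.
H = 35.828/(0.738×0.347) = 139.91 kg/h.
Recycle A = 0.653×139.91 = 91.359 kg/h.
Combined feed J = 551.2 + 91.359 = 642.56 kg/h.
Overhead K = J − H = 642.56 − 139.91 = 502.65 kg/h.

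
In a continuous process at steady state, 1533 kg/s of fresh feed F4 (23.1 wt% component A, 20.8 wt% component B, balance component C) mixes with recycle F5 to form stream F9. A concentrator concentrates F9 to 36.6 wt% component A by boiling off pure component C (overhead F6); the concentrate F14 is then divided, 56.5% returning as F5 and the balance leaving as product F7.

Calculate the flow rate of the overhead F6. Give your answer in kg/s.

Overall component A balance (none leaves overhead): component A in fresh feed = component A in product, i.e. 1533×0.231 = (1−0.565)·F14·0.366.
F14 = 354.12/(0.366×0.435) = 2224.3 kg/s.
Recycle F5 = 0.565×2224.3 = 1256.7 kg/s.
Combined feed F9 = 1533 + 1256.7 = 2789.7 kg/s.
Overhead F6 = F9 − F14 = 2789.7 − 2224.3 = 565.45 kg/s.

565.5 kg/s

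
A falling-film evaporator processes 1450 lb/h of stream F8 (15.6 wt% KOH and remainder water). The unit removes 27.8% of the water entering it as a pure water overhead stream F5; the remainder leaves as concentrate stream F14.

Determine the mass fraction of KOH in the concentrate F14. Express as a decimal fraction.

0.204

KOH is not removed: 1450×0.156 = 226.2 lb/h of KOH enters F14.
water entering = 1450×0.844 = 1223.8 lb/h; overhead removed = 0.278×1223.8 = 340.22 lb/h.
Concentrate = 1450 − 340.22 = 1109.8 lb/h.
Mass fraction = 226.2/1109.8 = 0.204.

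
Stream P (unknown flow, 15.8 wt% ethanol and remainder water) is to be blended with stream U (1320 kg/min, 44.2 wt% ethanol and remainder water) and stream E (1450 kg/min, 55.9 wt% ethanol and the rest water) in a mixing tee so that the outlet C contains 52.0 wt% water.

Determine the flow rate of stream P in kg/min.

Let P be the unknown flow. Total out = 2770 + P.
water balance: 1376 + 0.842·P = 0.520·(2770 + P)
(0.842 − 0.520)·P = 0.520×2770 − 1376 = 64.39
P = 64.39 / 0.322 = 199.97 kg/min

200 kg/min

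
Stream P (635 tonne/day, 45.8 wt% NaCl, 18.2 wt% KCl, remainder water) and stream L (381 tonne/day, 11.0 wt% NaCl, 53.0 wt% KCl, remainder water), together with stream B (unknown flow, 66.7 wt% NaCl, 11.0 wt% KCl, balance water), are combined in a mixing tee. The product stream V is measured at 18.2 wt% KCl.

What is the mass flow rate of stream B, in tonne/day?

1842 tonne/day

Let B be the unknown flow. Total out = 1016 + B.
KCl balance: 317.5 + 0.110·B = 0.182·(1016 + B)
(0.110 − 0.182)·B = 0.182×1016 − 317.5 = -132.59
B = -132.59 / -0.072 = 1841.5 tonne/day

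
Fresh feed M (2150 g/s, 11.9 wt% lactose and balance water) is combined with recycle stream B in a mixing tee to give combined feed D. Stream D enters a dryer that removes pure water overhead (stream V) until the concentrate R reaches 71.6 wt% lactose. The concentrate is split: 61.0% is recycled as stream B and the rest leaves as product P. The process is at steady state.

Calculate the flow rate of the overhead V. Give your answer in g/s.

Overall lactose balance (none leaves overhead): lactose in fresh feed = lactose in product, i.e. 2150×0.119 = (1−0.610)·R·0.716.
R = 255.85/(0.716×0.390) = 916.24 g/s.
Recycle B = 0.610×916.24 = 558.9 g/s.
Combined feed D = 2150 + 558.9 = 2708.9 g/s.
Overhead V = D − R = 2708.9 − 916.24 = 1792.7 g/s.

1793 g/s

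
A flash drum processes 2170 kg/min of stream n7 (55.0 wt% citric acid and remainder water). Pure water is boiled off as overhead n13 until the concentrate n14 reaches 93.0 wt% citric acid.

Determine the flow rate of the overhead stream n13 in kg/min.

citric acid is conserved: 2170×0.550 = 1193.5 kg/min all reports to the concentrate.
Concentrate = 1193.5/(target fraction) = 1283.3 kg/min.
Overhead = 2170 − 1283.3 = 886.67 kg/min.

886.7 kg/min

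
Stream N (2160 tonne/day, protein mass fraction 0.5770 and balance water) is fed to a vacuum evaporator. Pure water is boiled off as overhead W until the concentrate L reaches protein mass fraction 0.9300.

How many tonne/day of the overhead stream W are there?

protein is conserved: 2160×0.577 = 1246.3 tonne/day all reports to the concentrate.
Concentrate = 1246.3/(target fraction) = 1340.1 tonne/day.
Overhead = 2160 − 1340.1 = 819.87 tonne/day.

819.9 tonne/day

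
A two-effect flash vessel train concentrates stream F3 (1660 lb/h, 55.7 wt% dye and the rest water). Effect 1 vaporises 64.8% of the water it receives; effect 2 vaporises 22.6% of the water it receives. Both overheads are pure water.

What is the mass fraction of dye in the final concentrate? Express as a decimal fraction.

water in feed = 1660×0.443 = 735.38 lb/h.
After stage 1: water left = (1−0.648)×735.38 = 258.85; stream total = 1183.5 lb/h.
After stage 2: water left = (1−0.226)×258.85 = 200.35; final concentrate = 1125 lb/h.
dye fraction = 924.62/1125 = 0.8219.

0.8219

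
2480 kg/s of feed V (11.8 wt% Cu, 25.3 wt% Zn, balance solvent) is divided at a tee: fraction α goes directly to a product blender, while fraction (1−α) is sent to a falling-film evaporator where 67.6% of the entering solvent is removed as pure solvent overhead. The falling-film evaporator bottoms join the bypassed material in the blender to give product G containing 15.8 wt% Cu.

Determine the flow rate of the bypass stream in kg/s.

1003 kg/s

All 2480×0.118 = 292.64 kg/s of Cu reaches G, so G = 292.64/0.158 = 1852.2 kg/s and vapour = 627.85 kg/s.
The evaporator receives (1−α)·2480 of feed at 0.629 solvent and removes 0.676 of that solvent:
0.676×0.629×(1−α)×2480 = 627.85
(1−α) = 627.85/1054.5 = 0.5954;  α = 0.4046.
Bypass flow = 0.4046×2480 = 1003.4 kg/s.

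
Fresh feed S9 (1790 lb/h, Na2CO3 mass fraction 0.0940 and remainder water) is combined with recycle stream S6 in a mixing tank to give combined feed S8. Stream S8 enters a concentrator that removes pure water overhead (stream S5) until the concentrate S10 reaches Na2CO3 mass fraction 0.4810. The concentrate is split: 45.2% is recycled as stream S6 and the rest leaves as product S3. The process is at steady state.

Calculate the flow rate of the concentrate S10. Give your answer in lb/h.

Overall Na2CO3 balance (none leaves overhead): Na2CO3 in fresh feed = Na2CO3 in product, i.e. 1790×0.094 = (1−0.452)·S10·0.481.
S10 = 168.26/(0.481×0.548) = 638.34 lb/h.

638.3 lb/h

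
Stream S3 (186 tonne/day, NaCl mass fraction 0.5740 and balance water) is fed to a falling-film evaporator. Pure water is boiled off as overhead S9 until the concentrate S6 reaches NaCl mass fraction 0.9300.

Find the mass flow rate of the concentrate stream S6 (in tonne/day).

NaCl is conserved: 186×0.574 = 106.76 tonne/day all reports to the concentrate.
Concentrate = 106.76/(target fraction) = 114.8 tonne/day.

114.8 tonne/day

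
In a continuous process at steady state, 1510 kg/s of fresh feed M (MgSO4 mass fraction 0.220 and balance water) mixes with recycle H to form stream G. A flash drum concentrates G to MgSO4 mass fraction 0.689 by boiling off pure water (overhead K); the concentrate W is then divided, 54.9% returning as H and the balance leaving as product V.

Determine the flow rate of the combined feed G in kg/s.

Overall MgSO4 balance (none leaves overhead): MgSO4 in fresh feed = MgSO4 in product, i.e. 1510×0.220 = (1−0.549)·W·0.689.
W = 332.2/(0.689×0.451) = 1069.1 kg/s.
Recycle H = 0.549×1069.1 = 586.92 kg/s.
Combined feed G = 1510 + 586.92 = 2096.9 kg/s.

2097 kg/s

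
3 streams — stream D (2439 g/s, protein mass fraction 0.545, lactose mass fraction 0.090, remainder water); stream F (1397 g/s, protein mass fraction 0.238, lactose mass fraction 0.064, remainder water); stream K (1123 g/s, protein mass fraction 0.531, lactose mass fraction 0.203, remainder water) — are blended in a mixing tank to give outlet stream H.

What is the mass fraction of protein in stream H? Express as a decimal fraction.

0.455

Total flow out = 2439 + 1397 + 1123 = 4959 g/s.
protein in = 2439×0.545 + 1397×0.238 + 1123×0.531 = 2258.1 g/s.
protein mass fraction in H = 2258.1/4959 = 0.455.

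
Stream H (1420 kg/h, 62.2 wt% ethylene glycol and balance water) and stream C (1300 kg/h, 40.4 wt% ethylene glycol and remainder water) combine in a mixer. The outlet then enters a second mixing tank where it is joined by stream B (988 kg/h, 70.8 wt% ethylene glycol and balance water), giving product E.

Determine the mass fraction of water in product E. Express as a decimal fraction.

0.4315

Overall, product flow = 3708 kg/h.
water in = 1420×0.378 + 1300×0.596 + 988×0.292 = 1600.1 kg/h.
water fraction in E = 0.4315.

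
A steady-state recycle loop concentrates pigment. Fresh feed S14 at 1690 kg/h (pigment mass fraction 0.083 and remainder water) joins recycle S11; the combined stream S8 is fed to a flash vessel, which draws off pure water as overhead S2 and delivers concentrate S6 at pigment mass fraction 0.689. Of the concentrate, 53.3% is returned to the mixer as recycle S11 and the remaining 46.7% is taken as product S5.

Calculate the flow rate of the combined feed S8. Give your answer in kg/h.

1922 kg/h

Overall pigment balance (none leaves overhead): pigment in fresh feed = pigment in product, i.e. 1690×0.083 = (1−0.533)·S6·0.689.
S6 = 140.27/(0.689×0.467) = 435.94 kg/h.
Recycle S11 = 0.533×435.94 = 232.36 kg/h.
Combined feed S8 = 1690 + 232.36 = 1922.4 kg/h.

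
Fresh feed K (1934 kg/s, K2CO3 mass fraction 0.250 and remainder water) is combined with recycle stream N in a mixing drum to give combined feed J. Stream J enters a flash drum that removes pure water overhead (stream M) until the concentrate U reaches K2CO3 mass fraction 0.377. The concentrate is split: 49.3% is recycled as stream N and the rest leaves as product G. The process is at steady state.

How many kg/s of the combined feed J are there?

Overall K2CO3 balance (none leaves overhead): K2CO3 in fresh feed = K2CO3 in product, i.e. 1934×0.250 = (1−0.493)·U·0.377.
U = 483.5/(0.377×0.507) = 2529.6 kg/s.
Recycle N = 0.493×2529.6 = 1247.1 kg/s.
Combined feed J = 1934 + 1247.1 = 3181.1 kg/s.

3181 kg/s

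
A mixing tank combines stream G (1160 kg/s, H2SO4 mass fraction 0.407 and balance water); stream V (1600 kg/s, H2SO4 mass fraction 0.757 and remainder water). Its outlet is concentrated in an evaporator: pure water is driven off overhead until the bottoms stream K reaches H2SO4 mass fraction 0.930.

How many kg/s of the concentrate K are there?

1810 kg/s

H2SO4 entering = 1160×0.407 + 1600×0.757 = 1683.3 kg/s.
All H2SO4 reports to K, so K = 1683.3/0.930 = 1810 kg/s.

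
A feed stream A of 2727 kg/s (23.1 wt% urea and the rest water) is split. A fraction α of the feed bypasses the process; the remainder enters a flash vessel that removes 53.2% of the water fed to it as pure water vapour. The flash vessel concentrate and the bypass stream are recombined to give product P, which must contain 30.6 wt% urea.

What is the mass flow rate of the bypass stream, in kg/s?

All 2727×0.231 = 629.94 kg/s of urea reaches P, so P = 629.94/0.306 = 2058.6 kg/s and vapour = 668.38 kg/s.
The evaporator receives (1−α)·2727 of feed at 0.769 water and removes 0.532 of that water:
0.532×0.769×(1−α)×2727 = 668.38
(1−α) = 668.38/1115.6 = 0.5991;  α = 0.4009.
Bypass flow = 0.4009×2727 = 1093.2 kg/s.

1093 kg/s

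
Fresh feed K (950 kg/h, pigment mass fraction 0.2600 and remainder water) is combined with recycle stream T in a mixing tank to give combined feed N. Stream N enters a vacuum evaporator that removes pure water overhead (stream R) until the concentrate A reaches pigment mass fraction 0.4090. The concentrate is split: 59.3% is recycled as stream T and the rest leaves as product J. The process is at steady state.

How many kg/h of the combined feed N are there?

Overall pigment balance (none leaves overhead): pigment in fresh feed = pigment in product, i.e. 950×0.260 = (1−0.593)·A·0.409.
A = 247/(0.409×0.407) = 1483.8 kg/h.
Recycle T = 0.593×1483.8 = 879.9 kg/h.
Combined feed N = 950 + 879.9 = 1829.9 kg/h.

1830 kg/h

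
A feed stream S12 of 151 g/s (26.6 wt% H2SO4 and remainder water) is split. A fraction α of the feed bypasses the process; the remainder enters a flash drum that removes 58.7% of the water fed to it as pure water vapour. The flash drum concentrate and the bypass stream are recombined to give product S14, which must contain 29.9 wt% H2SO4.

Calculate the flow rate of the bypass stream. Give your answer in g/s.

All 151×0.266 = 40.166 g/s of H2SO4 reaches S14, so S14 = 40.166/0.299 = 134.33 g/s and vapour = 16.666 g/s.
The evaporator receives (1−α)·151 of feed at 0.734 water and removes 0.587 of that water:
0.587×0.734×(1−α)×151 = 16.666
(1−α) = 16.666/65.06 = 0.2562;  α = 0.7438.
Bypass flow = 0.7438×151 = 112.32 g/s.

112.3 g/s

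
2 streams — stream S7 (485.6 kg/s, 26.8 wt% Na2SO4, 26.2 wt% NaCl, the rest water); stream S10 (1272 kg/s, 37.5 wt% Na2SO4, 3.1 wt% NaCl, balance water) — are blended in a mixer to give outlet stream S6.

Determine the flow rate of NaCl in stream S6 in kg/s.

NaCl out = NaCl in = 485.6×0.262 + 1272×0.031 = 166.66 kg/s.

166.7 kg/s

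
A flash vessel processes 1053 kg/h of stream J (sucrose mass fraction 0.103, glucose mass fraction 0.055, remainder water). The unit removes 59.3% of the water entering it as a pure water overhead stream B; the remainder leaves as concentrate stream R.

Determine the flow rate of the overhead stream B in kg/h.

525.8 kg/h

water entering = 1053×0.842 = 886.63 kg/h; overhead removed = 0.593×886.63 = 525.77 kg/h.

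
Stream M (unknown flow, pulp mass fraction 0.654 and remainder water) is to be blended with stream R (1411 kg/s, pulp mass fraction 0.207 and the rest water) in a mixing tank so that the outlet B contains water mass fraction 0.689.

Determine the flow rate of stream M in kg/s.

Let M be the unknown flow. Total out = 1411 + M.
water balance: 1118.9 + 0.346·M = 0.689·(1411 + M)
(0.346 − 0.689)·M = 0.689×1411 − 1118.9 = -146.74
M = -146.74 / -0.343 = 427.83 kg/s

427.8 kg/s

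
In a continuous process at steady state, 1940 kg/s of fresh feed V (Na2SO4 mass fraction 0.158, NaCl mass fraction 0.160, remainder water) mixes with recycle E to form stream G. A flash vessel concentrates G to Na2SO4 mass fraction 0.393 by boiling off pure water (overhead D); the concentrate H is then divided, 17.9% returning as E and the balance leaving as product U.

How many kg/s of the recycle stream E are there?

170 kg/s

Overall Na2SO4 balance (none leaves overhead): Na2SO4 in fresh feed = Na2SO4 in product, i.e. 1940×0.158 = (1−0.179)·H·0.393.
H = 306.52/(0.393×0.821) = 950 kg/s.
Recycle E = 0.179×950 = 170.05 kg/s.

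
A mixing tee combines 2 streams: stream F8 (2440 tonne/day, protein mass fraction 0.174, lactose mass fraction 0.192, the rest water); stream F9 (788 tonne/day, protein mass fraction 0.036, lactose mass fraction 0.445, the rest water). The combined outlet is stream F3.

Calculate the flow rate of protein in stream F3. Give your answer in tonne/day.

protein out = protein in = 2440×0.174 + 788×0.036 = 452.93 tonne/day.

452.9 tonne/day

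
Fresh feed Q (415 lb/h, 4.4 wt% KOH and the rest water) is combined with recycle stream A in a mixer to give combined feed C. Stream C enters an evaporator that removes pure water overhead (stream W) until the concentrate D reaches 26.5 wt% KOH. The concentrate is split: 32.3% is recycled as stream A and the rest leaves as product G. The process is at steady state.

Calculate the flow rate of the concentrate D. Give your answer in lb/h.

101.8 lb/h

Overall KOH balance (none leaves overhead): KOH in fresh feed = KOH in product, i.e. 415×0.044 = (1−0.323)·D·0.265.
D = 18.26/(0.265×0.677) = 101.78 lb/h.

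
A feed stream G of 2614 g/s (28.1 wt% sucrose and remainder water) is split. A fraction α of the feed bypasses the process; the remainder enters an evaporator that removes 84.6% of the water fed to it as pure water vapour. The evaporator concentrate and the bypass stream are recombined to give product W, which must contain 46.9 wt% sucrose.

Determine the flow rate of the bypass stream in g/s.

All 2614×0.281 = 734.53 g/s of sucrose reaches W, so W = 734.53/0.469 = 1566.2 g/s and vapour = 1047.8 g/s.
The evaporator receives (1−α)·2614 of feed at 0.719 water and removes 0.846 of that water:
0.846×0.719×(1−α)×2614 = 1047.8
(1−α) = 1047.8/1590 = 0.6590;  α = 0.3410.
Bypass flow = 0.3410×2614 = 891.37 g/s.

891.4 g/s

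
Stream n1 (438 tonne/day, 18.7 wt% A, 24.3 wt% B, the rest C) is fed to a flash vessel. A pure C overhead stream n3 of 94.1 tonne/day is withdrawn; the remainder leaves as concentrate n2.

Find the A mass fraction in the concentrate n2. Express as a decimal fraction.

A is not removed: 438×0.187 = 81.906 tonne/day of A enters n2.
Concentrate = 438 − 94.1 = 343.9 tonne/day.
Mass fraction = 81.906/343.9 = 0.238.

0.238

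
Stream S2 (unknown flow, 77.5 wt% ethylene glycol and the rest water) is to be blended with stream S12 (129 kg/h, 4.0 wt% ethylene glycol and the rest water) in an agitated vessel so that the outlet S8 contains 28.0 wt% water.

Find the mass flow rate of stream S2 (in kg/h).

Let S2 be the unknown flow. Total out = 129 + S2.
water balance: 123.84 + 0.225·S2 = 0.280·(129 + S2)
(0.225 − 0.280)·S2 = 0.280×129 − 123.84 = -87.72
S2 = -87.72 / -0.055 = 1594.9 kg/h

1595 kg/h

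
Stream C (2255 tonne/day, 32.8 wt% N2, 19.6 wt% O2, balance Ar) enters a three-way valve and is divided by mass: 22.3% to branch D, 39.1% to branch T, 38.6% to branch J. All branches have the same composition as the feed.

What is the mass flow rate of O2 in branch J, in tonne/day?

Branch J total = 0.386×2255 = 870.43 tonne/day.
O2 in J = 0.196×870.43 = 170.6 tonne/day.

170.6 tonne/day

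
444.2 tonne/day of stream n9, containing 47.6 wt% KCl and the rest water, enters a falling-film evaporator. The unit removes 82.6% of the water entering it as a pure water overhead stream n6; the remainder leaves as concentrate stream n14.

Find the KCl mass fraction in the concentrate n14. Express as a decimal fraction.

KCl is not removed: 444.2×0.476 = 211.44 tonne/day of KCl enters n14.
water entering = 444.2×0.524 = 232.76 tonne/day; overhead removed = 0.826×232.76 = 192.26 tonne/day.
Concentrate = 444.2 − 192.26 = 251.94 tonne/day.
Mass fraction = 211.44/251.94 = 0.8392.

0.8392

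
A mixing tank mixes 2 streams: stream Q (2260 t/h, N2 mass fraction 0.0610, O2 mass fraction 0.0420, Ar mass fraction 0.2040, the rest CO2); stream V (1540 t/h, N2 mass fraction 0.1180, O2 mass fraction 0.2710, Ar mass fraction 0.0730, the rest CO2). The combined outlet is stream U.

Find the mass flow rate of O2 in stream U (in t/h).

O2 out = O2 in = 2260×0.042 + 1540×0.271 = 512.26 t/h.

512.3 t/h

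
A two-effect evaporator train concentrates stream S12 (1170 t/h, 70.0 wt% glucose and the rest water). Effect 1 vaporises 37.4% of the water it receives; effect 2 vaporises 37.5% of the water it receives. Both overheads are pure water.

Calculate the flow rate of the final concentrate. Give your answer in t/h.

956.3 t/h

water in feed = 1170×0.300 = 351 t/h.
After stage 1: water left = (1−0.374)×351 = 219.73; stream total = 1038.7 t/h.
After stage 2: water left = (1−0.375)×219.73 = 137.33; final concentrate = 956.33 t/h.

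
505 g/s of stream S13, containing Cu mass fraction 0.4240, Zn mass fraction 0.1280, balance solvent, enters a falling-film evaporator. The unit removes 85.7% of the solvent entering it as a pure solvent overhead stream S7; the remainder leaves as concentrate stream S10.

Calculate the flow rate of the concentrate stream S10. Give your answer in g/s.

solvent entering = 505×0.448 = 226.24 g/s; overhead removed = 0.857×226.24 = 193.89 g/s.
Concentrate = 505 − 193.89 = 311.11 g/s.

311.1 g/s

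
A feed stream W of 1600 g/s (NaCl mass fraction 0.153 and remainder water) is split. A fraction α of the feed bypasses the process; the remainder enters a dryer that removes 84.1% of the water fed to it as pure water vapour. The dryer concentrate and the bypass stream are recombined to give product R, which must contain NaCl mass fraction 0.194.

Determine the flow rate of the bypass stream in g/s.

1125 g/s

All 1600×0.153 = 244.8 g/s of NaCl reaches R, so R = 244.8/0.194 = 1261.9 g/s and vapour = 338.14 g/s.
The evaporator receives (1−α)·1600 of feed at 0.847 water and removes 0.841 of that water:
0.841×0.847×(1−α)×1600 = 338.14
(1−α) = 338.14/1139.7 = 0.2967;  α = 0.7033.
Bypass flow = 0.7033×1600 = 1125.3 g/s.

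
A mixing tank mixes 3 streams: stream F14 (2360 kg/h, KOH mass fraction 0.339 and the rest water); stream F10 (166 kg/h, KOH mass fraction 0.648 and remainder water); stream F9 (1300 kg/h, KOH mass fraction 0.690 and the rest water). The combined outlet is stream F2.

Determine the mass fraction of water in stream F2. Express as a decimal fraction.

0.528

Total flow out = 2360 + 166 + 1300 = 3826 kg/h.
water in = 2360×0.661 + 166×0.352 + 1300×0.310 = 2021.4 kg/h.
water mass fraction in F2 = 2021.4/3826 = 0.528.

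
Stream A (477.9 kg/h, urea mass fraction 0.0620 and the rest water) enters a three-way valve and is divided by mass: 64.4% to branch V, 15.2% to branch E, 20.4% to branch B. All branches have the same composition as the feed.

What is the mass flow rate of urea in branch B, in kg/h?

6.044 kg/h

Branch B total = 0.204×477.9 = 97.492 kg/h.
urea in B = 0.062×97.492 = 6.0445 kg/h.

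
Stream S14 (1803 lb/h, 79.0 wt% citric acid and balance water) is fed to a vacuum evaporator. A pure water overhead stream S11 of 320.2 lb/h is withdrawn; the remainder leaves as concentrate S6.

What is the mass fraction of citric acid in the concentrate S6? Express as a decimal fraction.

0.961

citric acid is not removed: 1803×0.790 = 1424.4 lb/h of citric acid enters S6.
Concentrate = 1803 − 320.2 = 1482.8 lb/h.
Mass fraction = 1424.4/1482.8 = 0.961.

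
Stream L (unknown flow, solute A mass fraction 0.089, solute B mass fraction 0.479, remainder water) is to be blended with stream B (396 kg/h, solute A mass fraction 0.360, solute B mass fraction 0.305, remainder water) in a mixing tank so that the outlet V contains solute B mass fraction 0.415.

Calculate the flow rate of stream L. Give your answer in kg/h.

680.6 kg/h

Let L be the unknown flow. Total out = 396 + L.
solute B balance: 120.78 + 0.479·L = 0.415·(396 + L)
(0.479 − 0.415)·L = 0.415×396 − 120.78 = 43.56
L = 43.56 / 0.064 = 680.62 kg/h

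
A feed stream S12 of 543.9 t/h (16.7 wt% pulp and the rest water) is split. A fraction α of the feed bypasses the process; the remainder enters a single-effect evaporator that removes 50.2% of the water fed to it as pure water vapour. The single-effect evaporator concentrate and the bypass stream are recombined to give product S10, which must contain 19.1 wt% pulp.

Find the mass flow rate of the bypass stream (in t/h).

All 543.9×0.167 = 90.831 t/h of pulp reaches S10, so S10 = 90.831/0.191 = 475.56 t/h and vapour = 68.343 t/h.
The evaporator receives (1−α)·543.9 of feed at 0.833 water and removes 0.502 of that water:
0.502×0.833×(1−α)×543.9 = 68.343
(1−α) = 68.343/227.44 = 0.3005;  α = 0.6995.
Bypass flow = 0.6995×543.9 = 380.46 t/h.

380.5 t/h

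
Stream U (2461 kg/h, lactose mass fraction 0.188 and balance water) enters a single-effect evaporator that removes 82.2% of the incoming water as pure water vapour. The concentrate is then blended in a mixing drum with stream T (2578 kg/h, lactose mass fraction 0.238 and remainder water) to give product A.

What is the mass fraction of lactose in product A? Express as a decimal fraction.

Vapour removed = 0.822×0.812×2461 = 1642.6 kg/h; concentrate = 818.37 kg/h.
lactose reaching the mixer = 462.67 (from concentrate) + 2578×0.238 = 1076.2 kg/h.
Product flow = 818.37 + 2578 = 3396.4 kg/h; lactose fraction = 0.317.

0.317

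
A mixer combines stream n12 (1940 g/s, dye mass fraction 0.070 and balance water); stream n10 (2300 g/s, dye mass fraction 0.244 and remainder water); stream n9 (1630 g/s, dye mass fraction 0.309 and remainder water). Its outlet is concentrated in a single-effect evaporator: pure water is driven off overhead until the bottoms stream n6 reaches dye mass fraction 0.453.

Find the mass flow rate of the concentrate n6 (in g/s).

dye entering = 1940×0.070 + 2300×0.244 + 1630×0.309 = 1200.7 g/s.
All dye reports to n6, so n6 = 1200.7/0.453 = 2650.5 g/s.

2650 g/s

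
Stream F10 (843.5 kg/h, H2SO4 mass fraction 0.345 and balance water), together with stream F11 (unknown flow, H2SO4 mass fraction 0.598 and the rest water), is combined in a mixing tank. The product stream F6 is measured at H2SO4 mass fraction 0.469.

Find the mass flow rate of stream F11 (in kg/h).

810.8 kg/h

Let F11 be the unknown flow. Total out = 843.5 + F11.
H2SO4 balance: 291.01 + 0.598·F11 = 0.469·(843.5 + F11)
(0.598 − 0.469)·F11 = 0.469×843.5 − 291.01 = 104.59
F11 = 104.59 / 0.129 = 810.81 kg/h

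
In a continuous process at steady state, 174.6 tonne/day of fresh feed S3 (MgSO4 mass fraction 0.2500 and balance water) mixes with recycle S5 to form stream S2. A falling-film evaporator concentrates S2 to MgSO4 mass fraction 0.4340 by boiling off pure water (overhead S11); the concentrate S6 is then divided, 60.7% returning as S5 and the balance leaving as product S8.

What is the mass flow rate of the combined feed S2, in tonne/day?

Overall MgSO4 balance (none leaves overhead): MgSO4 in fresh feed = MgSO4 in product, i.e. 174.6×0.250 = (1−0.607)·S6·0.434.
S6 = 43.65/(0.434×0.393) = 255.92 tonne/day.
Recycle S5 = 0.607×255.92 = 155.34 tonne/day.
Combined feed S2 = 174.6 + 155.34 = 329.94 tonne/day.

329.9 tonne/day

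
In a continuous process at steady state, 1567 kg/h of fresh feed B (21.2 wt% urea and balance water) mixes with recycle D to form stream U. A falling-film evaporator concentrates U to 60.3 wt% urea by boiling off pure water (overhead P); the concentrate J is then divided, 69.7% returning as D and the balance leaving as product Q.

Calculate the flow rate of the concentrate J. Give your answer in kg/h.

Overall urea balance (none leaves overhead): urea in fresh feed = urea in product, i.e. 1567×0.212 = (1−0.697)·J·0.603.
J = 332.2/(0.603×0.303) = 1818.2 kg/h.

1818 kg/h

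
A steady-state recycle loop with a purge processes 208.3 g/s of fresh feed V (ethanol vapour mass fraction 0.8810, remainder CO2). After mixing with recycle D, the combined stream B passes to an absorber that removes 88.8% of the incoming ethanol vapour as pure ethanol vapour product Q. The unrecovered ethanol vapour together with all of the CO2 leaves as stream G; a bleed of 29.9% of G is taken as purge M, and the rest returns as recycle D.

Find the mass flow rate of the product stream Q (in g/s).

ethanol vapour in B: m_A = 208.3×0.881 + (1−0.299)·(1−0.888)·m_A, so m_A = 183.51/0.9215 = 199.15 g/s.
Product Q = 0.888×199.15 = 176.84 g/s.

176.8 g/s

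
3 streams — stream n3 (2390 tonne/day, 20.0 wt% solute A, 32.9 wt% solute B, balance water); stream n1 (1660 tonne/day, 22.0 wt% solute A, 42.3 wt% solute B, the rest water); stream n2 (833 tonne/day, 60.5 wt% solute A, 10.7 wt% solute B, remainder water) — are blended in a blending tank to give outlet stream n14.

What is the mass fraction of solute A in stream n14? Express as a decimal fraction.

0.2759

Total flow out = 2390 + 1660 + 833 = 4883 tonne/day.
solute A in = 2390×0.200 + 1660×0.220 + 833×0.605 = 1347.2 tonne/day.
solute A mass fraction in n14 = 1347.2/4883 = 0.2759.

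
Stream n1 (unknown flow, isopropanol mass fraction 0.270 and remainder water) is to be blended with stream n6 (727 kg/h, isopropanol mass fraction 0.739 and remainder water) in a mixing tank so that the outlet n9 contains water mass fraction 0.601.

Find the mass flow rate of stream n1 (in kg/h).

1916 kg/h

Let n1 be the unknown flow. Total out = 727 + n1.
water balance: 189.75 + 0.730·n1 = 0.601·(727 + n1)
(0.730 − 0.601)·n1 = 0.601×727 − 189.75 = 247.18
n1 = 247.18 / 0.129 = 1916.1 kg/h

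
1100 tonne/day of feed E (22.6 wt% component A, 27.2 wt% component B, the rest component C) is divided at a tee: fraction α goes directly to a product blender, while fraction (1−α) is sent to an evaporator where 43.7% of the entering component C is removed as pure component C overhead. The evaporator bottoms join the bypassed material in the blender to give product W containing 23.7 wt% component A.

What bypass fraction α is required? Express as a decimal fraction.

0.788

All 1100×0.226 = 248.6 tonne/day of component A reaches W, so W = 248.6/0.237 = 1048.9 tonne/day and vapour = 51.055 tonne/day.
The evaporator receives (1−α)·1100 of feed at 0.502 component C and removes 0.437 of that component C:
0.437×0.502×(1−α)×1100 = 51.055
(1−α) = 51.055/241.31 = 0.2116;  α = 0.7884.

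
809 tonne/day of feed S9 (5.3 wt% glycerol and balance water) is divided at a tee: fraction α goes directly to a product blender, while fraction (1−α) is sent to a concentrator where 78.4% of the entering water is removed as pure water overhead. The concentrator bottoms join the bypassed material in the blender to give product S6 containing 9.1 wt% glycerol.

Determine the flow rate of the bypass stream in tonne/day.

All 809×0.053 = 42.877 tonne/day of glycerol reaches S6, so S6 = 42.877/0.091 = 471.18 tonne/day and vapour = 337.82 tonne/day.
The evaporator receives (1−α)·809 of feed at 0.947 water and removes 0.784 of that water:
0.784×0.947×(1−α)×809 = 337.82
(1−α) = 337.82/600.64 = 0.5624;  α = 0.4376.
Bypass flow = 0.4376×809 = 353.99 tonne/day.

354 tonne/day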